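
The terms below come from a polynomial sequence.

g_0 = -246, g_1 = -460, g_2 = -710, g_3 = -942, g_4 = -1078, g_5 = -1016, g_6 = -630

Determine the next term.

230

Δ: -214, -250, -232, -136, 62, 386
Δ²: -36, 18, 96, 198, 324
Δ³: 54, 78, 102, 126
Δ⁴: 24, 24, 24
Fourth differences constant at 24.
126 + 24 = 150;  324 + 150 = 474;  386 + 474 = 860;  -630 + 860 = 230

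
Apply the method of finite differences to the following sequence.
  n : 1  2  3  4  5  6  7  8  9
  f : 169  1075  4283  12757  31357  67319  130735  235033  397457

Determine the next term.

639547

D1: 906, 3208, 8474, 18600, 35962, 63416, 104298, 162424
D2: 2302, 5266, 10126, 17362, 27454, 40882, 58126
D3: 2964, 4860, 7236, 10092, 13428, 17244
D4: 1896, 2376, 2856, 3336, 3816
D5: 480, 480, 480, 480
Fifth differences constant at 480.
3816 + 480 = 4296;  17244 + 4296 = 21540;  58126 + 21540 = 79666;  162424 + 79666 = 242090;  397457 + 242090 = 639547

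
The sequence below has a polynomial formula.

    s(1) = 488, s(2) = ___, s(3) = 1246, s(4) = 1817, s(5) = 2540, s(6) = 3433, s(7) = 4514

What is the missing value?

Using the last 5 terms:
D1: 571  723  893  1081
D2: 152  170  188
D3: 18  18
Constant third difference = 18.
Extend backward: 152 − 18 = 134;  571 − 134 = 437;  1246 − 437 = 809

809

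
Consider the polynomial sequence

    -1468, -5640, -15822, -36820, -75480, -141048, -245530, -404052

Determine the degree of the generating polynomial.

5

D1: -4172, -10182, -20998, -38660, -65568, -104482, -158522
D2: -6010, -10816, -17662, -26908, -38914, -54040
D3: -4806, -6846, -9246, -12006, -15126
D4: -2040, -2400, -2760, -3120
D5: -360, -360, -360
The fifth differences are constant, so the polynomial has degree 5.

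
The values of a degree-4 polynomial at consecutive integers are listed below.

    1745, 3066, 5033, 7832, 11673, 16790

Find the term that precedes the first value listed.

Δ: 1321  1967  2799  3841  5117
Δ²: 646  832  1042  1276
Δ³: 186  210  234
Δ⁴: 24  24
The fourth differences are constant at 24.
Work back: 186 − 24 = 162;  646 − 162 = 484;  1321 − 484 = 837;  1745 − 837 = 908

908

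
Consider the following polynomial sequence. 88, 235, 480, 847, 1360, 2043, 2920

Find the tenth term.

6955

First differences: 147, 245, 367, 513, 683, 877
Second differences: 98, 122, 146, 170, 194
Third differences: 24, 24, 24, 24
The third differences are constant (24).
194 + 24 = 218;  877 + 218 = 1095;  2920 + 1095 = 4015
218 + 24 = 242;  1095 + 242 = 1337;  4015 + 1337 = 5352
242 + 24 = 266;  1337 + 266 = 1603;  5352 + 1603 = 6955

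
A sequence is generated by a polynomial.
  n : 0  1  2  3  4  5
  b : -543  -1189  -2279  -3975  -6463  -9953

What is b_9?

-38973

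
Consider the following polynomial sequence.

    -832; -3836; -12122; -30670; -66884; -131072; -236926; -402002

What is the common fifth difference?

-480

D1: -3004, -8286, -18548, -36214, -64188, -105854, -165076
D2: -5282, -10262, -17666, -27974, -41666, -59222
D3: -4980, -7404, -10308, -13692, -17556
D4: -2424, -2904, -3384, -3864
D5: -480, -480, -480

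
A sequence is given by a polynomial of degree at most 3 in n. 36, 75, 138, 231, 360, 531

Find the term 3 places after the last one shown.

1356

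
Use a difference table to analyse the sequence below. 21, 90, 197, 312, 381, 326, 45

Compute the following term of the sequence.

D1: 69, 107, 115, 69, -55, -281
D2: 38, 8, -46, -124, -226
D3: -30, -54, -78, -102
D4: -24, -24, -24
Constant fourth difference = -24, so extend:
-102 − 24 = -126;  -226 − 126 = -352;  -281 − 352 = -633;  45 − 633 = -588

-588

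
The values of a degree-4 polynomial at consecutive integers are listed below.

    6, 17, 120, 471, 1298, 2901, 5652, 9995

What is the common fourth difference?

72

D1: 11, 103, 351, 827, 1603, 2751, 4343
D2: 92, 248, 476, 776, 1148, 1592
D3: 156, 228, 300, 372, 444
D4: 72, 72, 72, 72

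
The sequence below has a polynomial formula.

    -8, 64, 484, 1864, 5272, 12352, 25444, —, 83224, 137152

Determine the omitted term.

47704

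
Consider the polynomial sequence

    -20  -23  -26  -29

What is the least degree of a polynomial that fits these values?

1

D1: -3, -3, -3
The first differences are constant, so the polynomial has degree 1.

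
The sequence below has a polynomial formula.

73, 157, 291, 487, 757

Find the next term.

1113

First differences: 84  134  196  270
Second differences: 50  62  74
Third differences: 12  12
Constant third difference = 12, so extend:
74 + 12 = 86;  270 + 86 = 356;  757 + 356 = 1113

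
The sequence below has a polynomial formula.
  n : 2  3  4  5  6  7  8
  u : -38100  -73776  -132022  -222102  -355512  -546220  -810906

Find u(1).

-17722

First differences: -35676  -58246  -90080  -133410  -190708  -264686
Second differences: -22570  -31834  -43330  -57298  -73978
Third differences: -9264  -11496  -13968  -16680
Fourth differences: -2232  -2472  -2712
Fifth differences: -240  -240
The fifth differences are constant at -240.
Work back: -2232 + 240 = -1992;  -9264 + 1992 = -7272;  -22570 + 7272 = -15298;  -35676 + 15298 = -20378;  -38100 + 20378 = -17722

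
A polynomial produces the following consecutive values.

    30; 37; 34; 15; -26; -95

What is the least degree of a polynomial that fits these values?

7, -3, -19, -41, -69
-10, -16, -22, -28
-6, -6, -6
The third differences are constant, so the polynomial has degree 3.

3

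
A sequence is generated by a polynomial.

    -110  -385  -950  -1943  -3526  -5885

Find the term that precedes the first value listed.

-11

D1: -275, -565, -993, -1583, -2359
D2: -290, -428, -590, -776
D3: -138, -162, -186
D4: -24, -24
The fourth differences are constant at -24.
Work back: -138 + 24 = -114;  -290 + 114 = -176;  -275 + 176 = -99;  -110 + 99 = -11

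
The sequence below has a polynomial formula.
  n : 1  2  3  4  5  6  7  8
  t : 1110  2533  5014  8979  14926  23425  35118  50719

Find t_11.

Δ: 1423 , 2481 , 3965 , 5947 , 8499 , 11693 , 15601
Δ²: 1058 , 1484 , 1982 , 2552 , 3194 , 3908
Δ³: 426 , 498 , 570 , 642 , 714
Δ⁴: 72 , 72 , 72 , 72
Fourth differences constant at 72.
714 + 72 = 786;  3908 + 786 = 4694;  15601 + 4694 = 20295;  50719 + 20295 = 71014
786 + 72 = 858;  4694 + 858 = 5552;  20295 + 5552 = 25847;  71014 + 25847 = 96861
858 + 72 = 930;  5552 + 930 = 6482;  25847 + 6482 = 32329;  96861 + 32329 = 129190

129190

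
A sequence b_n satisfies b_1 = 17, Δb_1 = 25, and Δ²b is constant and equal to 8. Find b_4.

116

Build the table forward from the leading diagonal:
Δ²: 8  8  8  8
Δ: 25  33  41  49
b: 17  42  75  116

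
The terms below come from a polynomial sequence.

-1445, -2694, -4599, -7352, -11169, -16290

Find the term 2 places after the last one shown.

-31524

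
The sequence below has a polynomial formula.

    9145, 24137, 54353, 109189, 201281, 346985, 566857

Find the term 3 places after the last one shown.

D1: 14992 , 30216 , 54836 , 92092 , 145704 , 219872
D2: 15224 , 24620 , 37256 , 53612 , 74168
D3: 9396 , 12636 , 16356 , 20556
D4: 3240 , 3720 , 4200
D5: 480 , 480
The fifth differences are constant (480).
4200 + 480 = 4680;  20556 + 4680 = 25236;  74168 + 25236 = 99404;  219872 + 99404 = 319276;  566857 + 319276 = 886133
4680 + 480 = 5160;  25236 + 5160 = 30396;  99404 + 30396 = 129800;  319276 + 129800 = 449076;  886133 + 449076 = 1335209
5160 + 480 = 5640;  30396 + 5640 = 36036;  129800 + 36036 = 165836;  449076 + 165836 = 614912;  1335209 + 614912 = 1950121

1950121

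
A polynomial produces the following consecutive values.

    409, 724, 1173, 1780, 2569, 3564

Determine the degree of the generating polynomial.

315, 449, 607, 789, 995
134, 158, 182, 206
24, 24, 24
The third differences are constant, so the polynomial has degree 3.

3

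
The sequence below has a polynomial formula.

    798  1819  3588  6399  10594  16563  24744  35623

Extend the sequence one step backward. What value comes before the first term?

1021, 1769, 2811, 4195, 5969, 8181, 10879
748, 1042, 1384, 1774, 2212, 2698
294, 342, 390, 438, 486
48, 48, 48, 48
The fourth differences are constant at 48.
Work back: 294 − 48 = 246;  748 − 246 = 502;  1021 − 502 = 519;  798 − 519 = 279

279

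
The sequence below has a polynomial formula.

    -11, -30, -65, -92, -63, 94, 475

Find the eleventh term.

Δ: -19, -35, -27, 29, 157, 381
Δ²: -16, 8, 56, 128, 224
Δ³: 24, 48, 72, 96
Δ⁴: 24, 24, 24
Constant fourth difference = 24, so extend:
96 + 24 = 120;  224 + 120 = 344;  381 + 344 = 725;  475 + 725 = 1200
120 + 24 = 144;  344 + 144 = 488;  725 + 488 = 1213;  1200 + 1213 = 2413
144 + 24 = 168;  488 + 168 = 656;  1213 + 656 = 1869;  2413 + 1869 = 4282
168 + 24 = 192;  656 + 192 = 848;  1869 + 848 = 2717;  4282 + 2717 = 6999

6999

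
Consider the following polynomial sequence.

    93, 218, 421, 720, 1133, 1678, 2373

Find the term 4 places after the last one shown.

7013

First differences: 125  203  299  413  545  695
Second differences: 78  96  114  132  150
Third differences: 18  18  18  18
Third differences constant at 18.
150 + 18 = 168;  695 + 168 = 863;  2373 + 863 = 3236
168 + 18 = 186;  863 + 186 = 1049;  3236 + 1049 = 4285
186 + 18 = 204;  1049 + 204 = 1253;  4285 + 1253 = 5538
204 + 18 = 222;  1253 + 222 = 1475;  5538 + 1475 = 7013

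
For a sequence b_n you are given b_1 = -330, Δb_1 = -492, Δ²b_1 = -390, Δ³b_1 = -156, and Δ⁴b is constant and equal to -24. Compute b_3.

-1704

Build the table forward from the leading diagonal:
D4: -24, -24, -24
D3: -156, -180, -204
D2: -390, -546, -726
D1: -492, -882, -1428
b: -330, -822, -1704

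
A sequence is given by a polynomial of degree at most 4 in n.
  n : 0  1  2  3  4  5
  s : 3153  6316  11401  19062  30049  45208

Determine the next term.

Δ: 3163, 5085, 7661, 10987, 15159
Δ²: 1922, 2576, 3326, 4172
Δ³: 654, 750, 846
Δ⁴: 96, 96
Fourth differences constant at 96.
846 + 96 = 942;  4172 + 942 = 5114;  15159 + 5114 = 20273;  45208 + 20273 = 65481

65481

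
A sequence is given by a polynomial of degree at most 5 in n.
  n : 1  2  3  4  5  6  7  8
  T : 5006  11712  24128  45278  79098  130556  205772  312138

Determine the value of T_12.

D1: 6706, 12416, 21150, 33820, 51458, 75216, 106366
D2: 5710, 8734, 12670, 17638, 23758, 31150
D3: 3024, 3936, 4968, 6120, 7392
D4: 912, 1032, 1152, 1272
D5: 120, 120, 120
The fifth differences are constant (120).
1272 + 120 = 1392;  7392 + 1392 = 8784;  31150 + 8784 = 39934;  106366 + 39934 = 146300;  312138 + 146300 = 458438
1392 + 120 = 1512;  8784 + 1512 = 10296;  39934 + 10296 = 50230;  146300 + 50230 = 196530;  458438 + 196530 = 654968
1512 + 120 = 1632;  10296 + 1632 = 11928;  50230 + 11928 = 62158;  196530 + 62158 = 258688;  654968 + 258688 = 913656
1632 + 120 = 1752;  11928 + 1752 = 13680;  62158 + 13680 = 75838;  258688 + 75838 = 334526;  913656 + 334526 = 1248182

1248182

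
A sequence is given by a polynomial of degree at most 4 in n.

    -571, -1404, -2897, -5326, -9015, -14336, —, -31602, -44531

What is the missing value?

-21709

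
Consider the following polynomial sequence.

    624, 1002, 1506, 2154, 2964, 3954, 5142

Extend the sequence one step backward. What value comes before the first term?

First differences: 378  504  648  810  990  1188
Second differences: 126  144  162  180  198
Third differences: 18  18  18  18
The third differences are constant at 18.
Work back: 126 − 18 = 108;  378 − 108 = 270;  624 − 270 = 354

354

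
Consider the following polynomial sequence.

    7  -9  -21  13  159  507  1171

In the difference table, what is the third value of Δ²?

Δ: -16, -12, 34, 146, 348, 664
Δ²: 4, 46, 112, 202, 316
Δ³: 42, 66, 90, 114
Δ⁴: 24, 24, 24

112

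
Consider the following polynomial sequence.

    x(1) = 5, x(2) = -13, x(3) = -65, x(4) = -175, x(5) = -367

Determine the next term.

-665

D1: -18, -52, -110, -192
D2: -34, -58, -82
D3: -24, -24
Third differences constant at -24.
-82 − 24 = -106;  -192 − 106 = -298;  -367 − 298 = -665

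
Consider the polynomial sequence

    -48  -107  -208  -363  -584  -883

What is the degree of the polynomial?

3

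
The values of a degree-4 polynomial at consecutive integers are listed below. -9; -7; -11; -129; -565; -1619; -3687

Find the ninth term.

D1: 2 , -4 , -118 , -436 , -1054 , -2068
D2: -6 , -114 , -318 , -618 , -1014
D3: -108 , -204 , -300 , -396
D4: -96 , -96 , -96
Constant fourth difference = -96, so extend:
-396 − 96 = -492;  -1014 − 492 = -1506;  -2068 − 1506 = -3574;  -3687 − 3574 = -7261
-492 − 96 = -588;  -1506 − 588 = -2094;  -3574 − 2094 = -5668;  -7261 − 5668 = -12929

-12929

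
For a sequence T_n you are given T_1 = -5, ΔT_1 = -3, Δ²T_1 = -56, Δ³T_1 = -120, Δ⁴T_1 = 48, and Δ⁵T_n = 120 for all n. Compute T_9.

Build the table forward from the leading diagonal:
Fifth differences: 120, 120, 120, 120, 120, 120, 120, 120, 120
Fourth differences: 48, 168, 288, 408, 528, 648, 768, 888, 1008
Third differences: -120, -72, 96, 384, 792, 1320, 1968, 2736, 3624
Second differences: -56, -176, -248, -152, 232, 1024, 2344, 4312, 7048
First differences: -3, -59, -235, -483, -635, -403, 621, 2965, 7277
T: -5, -8, -67, -302, -785, -1420, -1823, -1202, 1763

1763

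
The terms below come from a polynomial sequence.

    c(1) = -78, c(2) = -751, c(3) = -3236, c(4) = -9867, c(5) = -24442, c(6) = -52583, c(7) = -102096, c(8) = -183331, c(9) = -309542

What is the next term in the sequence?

First differences: -673  -2485  -6631  -14575  -28141  -49513  -81235  -126211
Second differences: -1812  -4146  -7944  -13566  -21372  -31722  -44976
Third differences: -2334  -3798  -5622  -7806  -10350  -13254
Fourth differences: -1464  -1824  -2184  -2544  -2904
Fifth differences: -360  -360  -360  -360
Fifth differences constant at -360.
-2904 − 360 = -3264;  -13254 − 3264 = -16518;  -44976 − 16518 = -61494;  -126211 − 61494 = -187705;  -309542 − 187705 = -497247

-497247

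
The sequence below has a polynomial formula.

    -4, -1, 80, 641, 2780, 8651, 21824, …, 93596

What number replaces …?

47645

Using the first 7 terms:
3, 81, 561, 2139, 5871, 13173
78, 480, 1578, 3732, 7302
402, 1098, 2154, 3570
696, 1056, 1416
360, 360
Constant fifth difference = 360.
Extend forward: 1416 + 360 = 1776;  3570 + 1776 = 5346;  7302 + 5346 = 12648;  13173 + 12648 = 25821;  21824 + 25821 = 47645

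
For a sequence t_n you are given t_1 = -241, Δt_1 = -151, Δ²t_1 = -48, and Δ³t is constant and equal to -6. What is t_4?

Build the table forward from the leading diagonal:
Third differences: -6, -6, -6, -6
Second differences: -48, -54, -60, -66
First differences: -151, -199, -253, -313
t: -241, -392, -591, -844

-844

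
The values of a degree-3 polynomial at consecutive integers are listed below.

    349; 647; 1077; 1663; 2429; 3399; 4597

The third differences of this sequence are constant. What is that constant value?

24

D1: 298, 430, 586, 766, 970, 1198
D2: 132, 156, 180, 204, 228
D3: 24, 24, 24, 24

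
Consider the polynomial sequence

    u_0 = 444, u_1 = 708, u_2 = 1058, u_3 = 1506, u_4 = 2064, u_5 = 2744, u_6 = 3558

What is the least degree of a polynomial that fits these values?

3

Δ: 264, 350, 448, 558, 680, 814
Δ²: 86, 98, 110, 122, 134
Δ³: 12, 12, 12, 12
The third differences are constant, so the polynomial has degree 3.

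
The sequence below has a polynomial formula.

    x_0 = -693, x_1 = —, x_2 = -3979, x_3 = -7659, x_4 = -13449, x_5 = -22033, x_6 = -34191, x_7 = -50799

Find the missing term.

Using the last 6 terms:
D1: -3680, -5790, -8584, -12158, -16608
D2: -2110, -2794, -3574, -4450
D3: -684, -780, -876
D4: -96, -96
Constant fourth difference = -96.
Extend backward: -684 + 96 = -588;  -2110 + 588 = -1522;  -3680 + 1522 = -2158;  -3979 + 2158 = -1821

-1821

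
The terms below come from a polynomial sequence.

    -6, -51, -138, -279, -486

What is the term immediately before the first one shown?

-45  -87  -141  -207
-42  -54  -66
-12  -12
The third differences are constant at -12.
Work back: -42 + 12 = -30;  -45 + 30 = -15;  -6 + 15 = 9

9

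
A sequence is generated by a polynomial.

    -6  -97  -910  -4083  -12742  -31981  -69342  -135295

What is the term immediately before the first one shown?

First differences: -91, -813, -3173, -8659, -19239, -37361, -65953
Second differences: -722, -2360, -5486, -10580, -18122, -28592
Third differences: -1638, -3126, -5094, -7542, -10470
Fourth differences: -1488, -1968, -2448, -2928
Fifth differences: -480, -480, -480
The fifth differences are constant at -480.
Work back: -1488 + 480 = -1008;  -1638 + 1008 = -630;  -722 + 630 = -92;  -91 + 92 = 1;  -6 − 1 = -7

-7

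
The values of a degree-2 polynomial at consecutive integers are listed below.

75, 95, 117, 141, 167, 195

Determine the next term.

20  22  24  26  28
2  2  2  2
The second differences are constant (2).
28 + 2 = 30;  195 + 30 = 225

225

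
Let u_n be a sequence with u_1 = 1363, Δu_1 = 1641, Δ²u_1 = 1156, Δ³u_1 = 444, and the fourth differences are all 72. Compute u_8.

55186

Build the table forward from the leading diagonal:
D4: 72  72  72  72  72  72  72  72
D3: 444  516  588  660  732  804  876  948
D2: 1156  1600  2116  2704  3364  4096  4900  5776
D1: 1641  2797  4397  6513  9217  12581  16677  21577
u: 1363  3004  5801  10198  16711  25928  38509  55186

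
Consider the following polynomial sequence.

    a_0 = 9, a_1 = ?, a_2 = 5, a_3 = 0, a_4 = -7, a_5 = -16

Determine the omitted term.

8

Using the last 4 terms:
First differences: -5, -7, -9
Second differences: -2, -2
Constant second difference = -2.
Extend backward: -5 + 2 = -3;  5 + 3 = 8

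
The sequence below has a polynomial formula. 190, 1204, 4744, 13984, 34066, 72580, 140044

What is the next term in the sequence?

1014, 3540, 9240, 20082, 38514, 67464
2526, 5700, 10842, 18432, 28950
3174, 5142, 7590, 10518
1968, 2448, 2928
480, 480
Fifth differences constant at 480.
2928 + 480 = 3408;  10518 + 3408 = 13926;  28950 + 13926 = 42876;  67464 + 42876 = 110340;  140044 + 110340 = 250384

250384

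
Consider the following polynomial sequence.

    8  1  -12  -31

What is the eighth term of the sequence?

-167

Δ: -7, -13, -19
Δ²: -6, -6
Constant second difference = -6, so extend:
-19 − 6 = -25;  -31 − 25 = -56
-25 − 6 = -31;  -56 − 31 = -87
-31 − 6 = -37;  -87 − 37 = -124
-37 − 6 = -43;  -124 − 43 = -167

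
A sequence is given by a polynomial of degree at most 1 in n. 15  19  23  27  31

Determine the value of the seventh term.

39

D1: 4 , 4 , 4 , 4
First differences constant at 4.
31 + 4 = 35
35 + 4 = 39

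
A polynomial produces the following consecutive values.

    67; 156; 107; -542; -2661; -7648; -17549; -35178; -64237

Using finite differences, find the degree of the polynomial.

5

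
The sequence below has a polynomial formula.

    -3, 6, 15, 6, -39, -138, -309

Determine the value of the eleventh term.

First differences: 9, 9, -9, -45, -99, -171
Second differences: 0, -18, -36, -54, -72
Third differences: -18, -18, -18, -18
Constant third difference = -18, so extend:
-72 − 18 = -90;  -171 − 90 = -261;  -309 − 261 = -570
-90 − 18 = -108;  -261 − 108 = -369;  -570 − 369 = -939
-108 − 18 = -126;  -369 − 126 = -495;  -939 − 495 = -1434
-126 − 18 = -144;  -495 − 144 = -639;  -1434 − 639 = -2073

-2073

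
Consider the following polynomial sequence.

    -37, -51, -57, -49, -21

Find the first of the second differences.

D1: -14, -6, 8, 28
D2: 8, 14, 20
D3: 6, 6

8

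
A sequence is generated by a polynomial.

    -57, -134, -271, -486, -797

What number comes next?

First differences: -77, -137, -215, -311
Second differences: -60, -78, -96
Third differences: -18, -18
Constant third difference = -18, so extend:
-96 − 18 = -114;  -311 − 114 = -425;  -797 − 425 = -1222

-1222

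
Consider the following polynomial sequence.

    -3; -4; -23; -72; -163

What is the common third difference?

-12

First differences: -1, -19, -49, -91
Second differences: -18, -30, -42
Third differences: -12, -12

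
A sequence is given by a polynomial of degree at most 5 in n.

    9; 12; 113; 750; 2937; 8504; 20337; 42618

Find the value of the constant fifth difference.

240

Δ: 3, 101, 637, 2187, 5567, 11833, 22281
Δ²: 98, 536, 1550, 3380, 6266, 10448
Δ³: 438, 1014, 1830, 2886, 4182
Δ⁴: 576, 816, 1056, 1296
Δ⁵: 240, 240, 240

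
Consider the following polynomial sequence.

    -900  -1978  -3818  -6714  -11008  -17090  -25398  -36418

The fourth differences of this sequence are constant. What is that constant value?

-48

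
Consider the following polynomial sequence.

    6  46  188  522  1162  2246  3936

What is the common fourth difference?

D1: 40, 142, 334, 640, 1084, 1690
D2: 102, 192, 306, 444, 606
D3: 90, 114, 138, 162
D4: 24, 24, 24

24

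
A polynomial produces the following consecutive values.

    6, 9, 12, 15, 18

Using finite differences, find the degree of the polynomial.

1

Δ: 3, 3, 3, 3
The first differences are constant, so the polynomial has degree 1.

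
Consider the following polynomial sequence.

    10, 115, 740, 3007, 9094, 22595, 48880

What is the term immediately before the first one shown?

D1: 105  625  2267  6087  13501  26285
D2: 520  1642  3820  7414  12784
D3: 1122  2178  3594  5370
D4: 1056  1416  1776
D5: 360  360
The fifth differences are constant at 360.
Work back: 1056 − 360 = 696;  1122 − 696 = 426;  520 − 426 = 94;  105 − 94 = 11;  10 − 11 = -1

-1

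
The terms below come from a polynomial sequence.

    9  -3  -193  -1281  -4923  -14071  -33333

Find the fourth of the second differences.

-5506

Δ: -12, -190, -1088, -3642, -9148, -19262
Δ²: -178, -898, -2554, -5506, -10114
Δ³: -720, -1656, -2952, -4608
Δ⁴: -936, -1296, -1656
Δ⁵: -360, -360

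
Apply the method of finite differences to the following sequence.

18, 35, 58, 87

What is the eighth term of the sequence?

17  23  29
6  6
Second differences constant at 6.
29 + 6 = 35;  87 + 35 = 122
35 + 6 = 41;  122 + 41 = 163
41 + 6 = 47;  163 + 47 = 210
47 + 6 = 53;  210 + 53 = 263

263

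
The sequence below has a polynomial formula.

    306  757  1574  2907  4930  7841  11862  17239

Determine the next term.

D1: 451, 817, 1333, 2023, 2911, 4021, 5377
D2: 366, 516, 690, 888, 1110, 1356
D3: 150, 174, 198, 222, 246
D4: 24, 24, 24, 24
Fourth differences constant at 24.
246 + 24 = 270;  1356 + 270 = 1626;  5377 + 1626 = 7003;  17239 + 7003 = 24242

24242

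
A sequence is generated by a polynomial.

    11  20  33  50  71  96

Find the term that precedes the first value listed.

6

D1: 9, 13, 17, 21, 25
D2: 4, 4, 4, 4
The second differences are constant at 4.
Work back: 9 − 4 = 5;  11 − 5 = 6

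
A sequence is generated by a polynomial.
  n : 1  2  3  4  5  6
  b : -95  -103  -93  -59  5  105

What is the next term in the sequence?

-8 , 10 , 34 , 64 , 100
18 , 24 , 30 , 36
6 , 6 , 6
Third differences constant at 6.
36 + 6 = 42;  100 + 42 = 142;  105 + 142 = 247

247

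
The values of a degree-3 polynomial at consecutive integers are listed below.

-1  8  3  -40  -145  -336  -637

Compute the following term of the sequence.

-1072

9, -5, -43, -105, -191, -301
-14, -38, -62, -86, -110
-24, -24, -24, -24
Constant third difference = -24, so extend:
-110 − 24 = -134;  -301 − 134 = -435;  -637 − 435 = -1072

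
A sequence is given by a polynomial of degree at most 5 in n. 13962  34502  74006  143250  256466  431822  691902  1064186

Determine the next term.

1581530

Δ: 20540, 39504, 69244, 113216, 175356, 260080, 372284
Δ²: 18964, 29740, 43972, 62140, 84724, 112204
Δ³: 10776, 14232, 18168, 22584, 27480
Δ⁴: 3456, 3936, 4416, 4896
Δ⁵: 480, 480, 480
Constant fifth difference = 480, so extend:
4896 + 480 = 5376;  27480 + 5376 = 32856;  112204 + 32856 = 145060;  372284 + 145060 = 517344;  1064186 + 517344 = 1581530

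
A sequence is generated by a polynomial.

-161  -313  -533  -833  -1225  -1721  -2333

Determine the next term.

-3073

Δ: -152  -220  -300  -392  -496  -612
Δ²: -68  -80  -92  -104  -116
Δ³: -12  -12  -12  -12
Constant third difference = -12, so extend:
-116 − 12 = -128;  -612 − 128 = -740;  -2333 − 740 = -3073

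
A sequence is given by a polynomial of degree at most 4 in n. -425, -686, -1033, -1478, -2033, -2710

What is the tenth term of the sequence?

-6878

-261 , -347 , -445 , -555 , -677
-86 , -98 , -110 , -122
-12 , -12 , -12
The third differences are constant (-12).
-122 − 12 = -134;  -677 − 134 = -811;  -2710 − 811 = -3521
-134 − 12 = -146;  -811 − 146 = -957;  -3521 − 957 = -4478
-146 − 12 = -158;  -957 − 158 = -1115;  -4478 − 1115 = -5593
-158 − 12 = -170;  -1115 − 170 = -1285;  -5593 − 1285 = -6878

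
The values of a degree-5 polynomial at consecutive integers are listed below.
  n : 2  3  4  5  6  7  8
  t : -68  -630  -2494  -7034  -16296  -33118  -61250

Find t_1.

14

D1: -562  -1864  -4540  -9262  -16822  -28132
D2: -1302  -2676  -4722  -7560  -11310
D3: -1374  -2046  -2838  -3750
D4: -672  -792  -912
D5: -120  -120
The fifth differences are constant at -120.
Work back: -672 + 120 = -552;  -1374 + 552 = -822;  -1302 + 822 = -480;  -562 + 480 = -82;  -68 + 82 = 14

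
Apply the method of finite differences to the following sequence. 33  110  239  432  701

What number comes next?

1058

Δ: 77 , 129 , 193 , 269
Δ²: 52 , 64 , 76
Δ³: 12 , 12
Third differences constant at 12.
76 + 12 = 88;  269 + 88 = 357;  701 + 357 = 1058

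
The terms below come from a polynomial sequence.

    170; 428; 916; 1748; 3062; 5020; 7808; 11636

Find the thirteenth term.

First differences: 258  488  832  1314  1958  2788  3828
Second differences: 230  344  482  644  830  1040
Third differences: 114  138  162  186  210
Fourth differences: 24  24  24  24
Constant fourth difference = 24, so extend:
210 + 24 = 234;  1040 + 234 = 1274;  3828 + 1274 = 5102;  11636 + 5102 = 16738
234 + 24 = 258;  1274 + 258 = 1532;  5102 + 1532 = 6634;  16738 + 6634 = 23372
258 + 24 = 282;  1532 + 282 = 1814;  6634 + 1814 = 8448;  23372 + 8448 = 31820
282 + 24 = 306;  1814 + 306 = 2120;  8448 + 2120 = 10568;  31820 + 10568 = 42388
306 + 24 = 330;  2120 + 330 = 2450;  10568 + 2450 = 13018;  42388 + 13018 = 55406

55406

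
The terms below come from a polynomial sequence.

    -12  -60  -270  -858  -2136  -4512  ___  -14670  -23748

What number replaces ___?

Using the first 6 terms:
Δ: -48  -210  -588  -1278  -2376
Δ²: -162  -378  -690  -1098
Δ³: -216  -312  -408
Δ⁴: -96  -96
Constant fourth difference = -96.
Extend forward: -408 − 96 = -504;  -1098 − 504 = -1602;  -2376 − 1602 = -3978;  -4512 − 3978 = -8490

-8490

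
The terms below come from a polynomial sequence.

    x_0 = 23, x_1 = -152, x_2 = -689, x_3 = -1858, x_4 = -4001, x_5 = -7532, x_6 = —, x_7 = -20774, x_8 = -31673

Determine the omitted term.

Using the first 6 terms:
-175, -537, -1169, -2143, -3531
-362, -632, -974, -1388
-270, -342, -414
-72, -72
Constant fourth difference = -72.
Extend forward: -414 − 72 = -486;  -1388 − 486 = -1874;  -3531 − 1874 = -5405;  -7532 − 5405 = -12937

-12937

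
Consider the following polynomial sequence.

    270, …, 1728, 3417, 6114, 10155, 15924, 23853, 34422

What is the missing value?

759

Using the last 7 terms:
First differences: 1689, 2697, 4041, 5769, 7929, 10569
Second differences: 1008, 1344, 1728, 2160, 2640
Third differences: 336, 384, 432, 480
Fourth differences: 48, 48, 48
Constant fourth difference = 48.
Extend backward: 336 − 48 = 288;  1008 − 288 = 720;  1689 − 720 = 969;  1728 − 969 = 759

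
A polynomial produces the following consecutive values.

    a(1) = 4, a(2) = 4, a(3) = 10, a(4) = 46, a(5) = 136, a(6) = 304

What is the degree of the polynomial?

First differences: 0, 6, 36, 90, 168
Second differences: 6, 30, 54, 78
Third differences: 24, 24, 24
The third differences are constant, so the polynomial has degree 3.

3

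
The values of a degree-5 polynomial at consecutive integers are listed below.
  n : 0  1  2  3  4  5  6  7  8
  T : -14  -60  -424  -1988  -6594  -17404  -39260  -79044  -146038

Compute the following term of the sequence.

First differences: -46 , -364 , -1564 , -4606 , -10810 , -21856 , -39784 , -66994
Second differences: -318 , -1200 , -3042 , -6204 , -11046 , -17928 , -27210
Third differences: -882 , -1842 , -3162 , -4842 , -6882 , -9282
Fourth differences: -960 , -1320 , -1680 , -2040 , -2400
Fifth differences: -360 , -360 , -360 , -360
Constant fifth difference = -360, so extend:
-2400 − 360 = -2760;  -9282 − 2760 = -12042;  -27210 − 12042 = -39252;  -66994 − 39252 = -106246;  -146038 − 106246 = -252284

-252284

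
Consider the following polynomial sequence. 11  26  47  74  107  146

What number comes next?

191

First differences: 15, 21, 27, 33, 39
Second differences: 6, 6, 6, 6
The second differences are constant (6).
39 + 6 = 45;  146 + 45 = 191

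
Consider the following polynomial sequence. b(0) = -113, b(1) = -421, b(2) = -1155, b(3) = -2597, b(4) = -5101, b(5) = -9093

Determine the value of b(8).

First differences: -308, -734, -1442, -2504, -3992
Second differences: -426, -708, -1062, -1488
Third differences: -282, -354, -426
Fourth differences: -72, -72
Constant fourth difference = -72, so extend:
-426 − 72 = -498;  -1488 − 498 = -1986;  -3992 − 1986 = -5978;  -9093 − 5978 = -15071
-498 − 72 = -570;  -1986 − 570 = -2556;  -5978 − 2556 = -8534;  -15071 − 8534 = -23605
-570 − 72 = -642;  -2556 − 642 = -3198;  -8534 − 3198 = -11732;  -23605 − 11732 = -35337

-35337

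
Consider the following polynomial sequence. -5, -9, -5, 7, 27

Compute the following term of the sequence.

55

-4 , 4 , 12 , 20
8 , 8 , 8
Constant second difference = 8, so extend:
20 + 8 = 28;  27 + 28 = 55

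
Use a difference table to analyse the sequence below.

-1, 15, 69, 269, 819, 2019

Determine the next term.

4265

D1: 16, 54, 200, 550, 1200
D2: 38, 146, 350, 650
D3: 108, 204, 300
D4: 96, 96
Constant fourth difference = 96, so extend:
300 + 96 = 396;  650 + 396 = 1046;  1200 + 1046 = 2246;  2019 + 2246 = 4265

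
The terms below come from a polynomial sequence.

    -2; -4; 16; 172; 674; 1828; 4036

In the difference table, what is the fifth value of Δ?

1154

First differences: -2, 20, 156, 502, 1154, 2208
Second differences: 22, 136, 346, 652, 1054
Third differences: 114, 210, 306, 402
Fourth differences: 96, 96, 96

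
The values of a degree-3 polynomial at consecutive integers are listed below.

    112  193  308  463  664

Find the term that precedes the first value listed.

59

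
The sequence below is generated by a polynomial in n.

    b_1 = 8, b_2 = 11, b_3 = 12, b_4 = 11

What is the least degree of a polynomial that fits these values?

3, 1, -1
-2, -2
The second differences are constant, so the polynomial has degree 2.

2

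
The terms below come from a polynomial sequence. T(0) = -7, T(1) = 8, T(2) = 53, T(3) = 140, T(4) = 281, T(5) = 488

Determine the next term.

773

First differences: 15, 45, 87, 141, 207
Second differences: 30, 42, 54, 66
Third differences: 12, 12, 12
Constant third difference = 12, so extend:
66 + 12 = 78;  207 + 78 = 285;  488 + 285 = 773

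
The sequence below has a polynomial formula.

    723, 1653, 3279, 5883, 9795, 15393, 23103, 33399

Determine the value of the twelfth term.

Δ: 930, 1626, 2604, 3912, 5598, 7710, 10296
Δ²: 696, 978, 1308, 1686, 2112, 2586
Δ³: 282, 330, 378, 426, 474
Δ⁴: 48, 48, 48, 48
Fourth differences constant at 48.
474 + 48 = 522;  2586 + 522 = 3108;  10296 + 3108 = 13404;  33399 + 13404 = 46803
522 + 48 = 570;  3108 + 570 = 3678;  13404 + 3678 = 17082;  46803 + 17082 = 63885
570 + 48 = 618;  3678 + 618 = 4296;  17082 + 4296 = 21378;  63885 + 21378 = 85263
618 + 48 = 666;  4296 + 666 = 4962;  21378 + 4962 = 26340;  85263 + 26340 = 111603

111603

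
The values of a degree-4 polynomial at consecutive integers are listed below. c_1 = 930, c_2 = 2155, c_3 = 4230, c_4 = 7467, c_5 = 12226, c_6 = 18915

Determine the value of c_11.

Δ: 1225, 2075, 3237, 4759, 6689
Δ²: 850, 1162, 1522, 1930
Δ³: 312, 360, 408
Δ⁴: 48, 48
Fourth differences constant at 48.
408 + 48 = 456;  1930 + 456 = 2386;  6689 + 2386 = 9075;  18915 + 9075 = 27990
456 + 48 = 504;  2386 + 504 = 2890;  9075 + 2890 = 11965;  27990 + 11965 = 39955
504 + 48 = 552;  2890 + 552 = 3442;  11965 + 3442 = 15407;  39955 + 15407 = 55362
552 + 48 = 600;  3442 + 600 = 4042;  15407 + 4042 = 19449;  55362 + 19449 = 74811
600 + 48 = 648;  4042 + 648 = 4690;  19449 + 4690 = 24139;  74811 + 24139 = 98950

98950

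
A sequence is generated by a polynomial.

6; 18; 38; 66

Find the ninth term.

326

D1: 12, 20, 28
D2: 8, 8
Second differences constant at 8.
28 + 8 = 36;  66 + 36 = 102
36 + 8 = 44;  102 + 44 = 146
44 + 8 = 52;  146 + 52 = 198
52 + 8 = 60;  198 + 60 = 258
60 + 8 = 68;  258 + 68 = 326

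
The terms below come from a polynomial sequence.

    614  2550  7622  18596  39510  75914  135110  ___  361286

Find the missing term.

226392

Using the first 7 terms:
D1: 1936  5072  10974  20914  36404  59196
D2: 3136  5902  9940  15490  22792
D3: 2766  4038  5550  7302
D4: 1272  1512  1752
D5: 240  240
Constant fifth difference = 240.
Extend forward: 1752 + 240 = 1992;  7302 + 1992 = 9294;  22792 + 9294 = 32086;  59196 + 32086 = 91282;  135110 + 91282 = 226392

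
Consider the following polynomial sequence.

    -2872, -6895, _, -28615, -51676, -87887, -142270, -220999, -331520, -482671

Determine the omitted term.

-14714

Using the last 7 terms:
First differences: -23061  -36211  -54383  -78729  -110521  -151151
Second differences: -13150  -18172  -24346  -31792  -40630
Third differences: -5022  -6174  -7446  -8838
Fourth differences: -1152  -1272  -1392
Fifth differences: -120  -120
Constant fifth difference = -120.
Extend backward: -1152 + 120 = -1032;  -5022 + 1032 = -3990;  -13150 + 3990 = -9160;  -23061 + 9160 = -13901;  -28615 + 13901 = -14714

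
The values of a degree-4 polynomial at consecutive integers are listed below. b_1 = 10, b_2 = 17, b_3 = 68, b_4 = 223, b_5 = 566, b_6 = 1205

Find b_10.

Δ: 7 , 51 , 155 , 343 , 639
Δ²: 44 , 104 , 188 , 296
Δ³: 60 , 84 , 108
Δ⁴: 24 , 24
Fourth differences constant at 24.
108 + 24 = 132;  296 + 132 = 428;  639 + 428 = 1067;  1205 + 1067 = 2272
132 + 24 = 156;  428 + 156 = 584;  1067 + 584 = 1651;  2272 + 1651 = 3923
156 + 24 = 180;  584 + 180 = 764;  1651 + 764 = 2415;  3923 + 2415 = 6338
180 + 24 = 204;  764 + 204 = 968;  2415 + 968 = 3383;  6338 + 3383 = 9721

9721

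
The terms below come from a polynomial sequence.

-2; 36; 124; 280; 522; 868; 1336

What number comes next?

D1: 38 , 88 , 156 , 242 , 346 , 468
D2: 50 , 68 , 86 , 104 , 122
D3: 18 , 18 , 18 , 18
The third differences are constant (18).
122 + 18 = 140;  468 + 140 = 608;  1336 + 608 = 1944

1944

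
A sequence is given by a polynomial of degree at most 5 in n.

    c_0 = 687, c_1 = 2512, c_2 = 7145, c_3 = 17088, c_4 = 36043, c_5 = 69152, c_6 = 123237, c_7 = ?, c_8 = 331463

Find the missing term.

Using the first 7 terms:
Δ: 1825, 4633, 9943, 18955, 33109, 54085
Δ²: 2808, 5310, 9012, 14154, 20976
Δ³: 2502, 3702, 5142, 6822
Δ⁴: 1200, 1440, 1680
Δ⁵: 240, 240
Constant fifth difference = 240.
Extend forward: 1680 + 240 = 1920;  6822 + 1920 = 8742;  20976 + 8742 = 29718;  54085 + 29718 = 83803;  123237 + 83803 = 207040

207040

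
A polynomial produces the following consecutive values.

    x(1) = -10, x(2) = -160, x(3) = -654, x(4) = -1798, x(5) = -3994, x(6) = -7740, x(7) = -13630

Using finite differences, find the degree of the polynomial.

4

First differences: -150, -494, -1144, -2196, -3746, -5890
Second differences: -344, -650, -1052, -1550, -2144
Third differences: -306, -402, -498, -594
Fourth differences: -96, -96, -96
The fourth differences are constant, so the polynomial has degree 4.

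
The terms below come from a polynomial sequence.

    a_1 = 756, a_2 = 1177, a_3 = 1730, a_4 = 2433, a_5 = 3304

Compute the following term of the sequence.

First differences: 421 , 553 , 703 , 871
Second differences: 132 , 150 , 168
Third differences: 18 , 18
The third differences are constant (18).
168 + 18 = 186;  871 + 186 = 1057;  3304 + 1057 = 4361

4361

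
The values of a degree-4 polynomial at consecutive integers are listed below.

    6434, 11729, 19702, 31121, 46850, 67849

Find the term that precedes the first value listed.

First differences: 5295, 7973, 11419, 15729, 20999
Second differences: 2678, 3446, 4310, 5270
Third differences: 768, 864, 960
Fourth differences: 96, 96
The fourth differences are constant at 96.
Work back: 768 − 96 = 672;  2678 − 672 = 2006;  5295 − 2006 = 3289;  6434 − 3289 = 3145

3145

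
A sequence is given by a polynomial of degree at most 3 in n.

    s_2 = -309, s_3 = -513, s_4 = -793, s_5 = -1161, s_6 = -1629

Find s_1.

-169

D1: -204, -280, -368, -468
D2: -76, -88, -100
D3: -12, -12
The third differences are constant at -12.
Work back: -76 + 12 = -64;  -204 + 64 = -140;  -309 + 140 = -169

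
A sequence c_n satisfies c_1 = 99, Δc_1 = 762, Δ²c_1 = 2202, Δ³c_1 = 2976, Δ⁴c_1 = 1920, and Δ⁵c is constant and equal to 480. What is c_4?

11967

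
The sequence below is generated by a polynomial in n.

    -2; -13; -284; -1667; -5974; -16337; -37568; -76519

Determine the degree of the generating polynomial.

5

First differences: -11, -271, -1383, -4307, -10363, -21231, -38951
Second differences: -260, -1112, -2924, -6056, -10868, -17720
Third differences: -852, -1812, -3132, -4812, -6852
Fourth differences: -960, -1320, -1680, -2040
Fifth differences: -360, -360, -360
The fifth differences are constant, so the polynomial has degree 5.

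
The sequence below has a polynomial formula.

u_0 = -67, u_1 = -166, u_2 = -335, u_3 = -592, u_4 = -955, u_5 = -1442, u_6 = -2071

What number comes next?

-2860

D1: -99 , -169 , -257 , -363 , -487 , -629
D2: -70 , -88 , -106 , -124 , -142
D3: -18 , -18 , -18 , -18
The third differences are constant (-18).
-142 − 18 = -160;  -629 − 160 = -789;  -2071 − 789 = -2860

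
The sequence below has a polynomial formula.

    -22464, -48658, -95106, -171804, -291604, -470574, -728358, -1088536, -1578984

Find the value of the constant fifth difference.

-360

D1: -26194, -46448, -76698, -119800, -178970, -257784, -360178, -490448
D2: -20254, -30250, -43102, -59170, -78814, -102394, -130270
D3: -9996, -12852, -16068, -19644, -23580, -27876
D4: -2856, -3216, -3576, -3936, -4296
D5: -360, -360, -360, -360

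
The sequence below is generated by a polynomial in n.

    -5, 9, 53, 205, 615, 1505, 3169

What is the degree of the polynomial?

4

D1: 14, 44, 152, 410, 890, 1664
D2: 30, 108, 258, 480, 774
D3: 78, 150, 222, 294
D4: 72, 72, 72
The fourth differences are constant, so the polynomial has degree 4.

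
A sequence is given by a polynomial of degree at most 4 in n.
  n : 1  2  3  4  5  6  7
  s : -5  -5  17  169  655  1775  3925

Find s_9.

13379

First differences: 0, 22, 152, 486, 1120, 2150
Second differences: 22, 130, 334, 634, 1030
Third differences: 108, 204, 300, 396
Fourth differences: 96, 96, 96
Fourth differences constant at 96.
396 + 96 = 492;  1030 + 492 = 1522;  2150 + 1522 = 3672;  3925 + 3672 = 7597
492 + 96 = 588;  1522 + 588 = 2110;  3672 + 2110 = 5782;  7597 + 5782 = 13379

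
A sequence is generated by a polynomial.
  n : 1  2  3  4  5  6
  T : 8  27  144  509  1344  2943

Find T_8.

D1: 19, 117, 365, 835, 1599
D2: 98, 248, 470, 764
D3: 150, 222, 294
D4: 72, 72
Fourth differences constant at 72.
294 + 72 = 366;  764 + 366 = 1130;  1599 + 1130 = 2729;  2943 + 2729 = 5672
366 + 72 = 438;  1130 + 438 = 1568;  2729 + 1568 = 4297;  5672 + 4297 = 9969

9969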